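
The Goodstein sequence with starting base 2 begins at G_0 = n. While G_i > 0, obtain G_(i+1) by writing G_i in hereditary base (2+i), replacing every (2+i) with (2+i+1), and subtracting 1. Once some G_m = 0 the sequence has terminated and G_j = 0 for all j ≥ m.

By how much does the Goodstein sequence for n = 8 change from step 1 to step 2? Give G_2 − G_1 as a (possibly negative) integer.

473

G_0 = 8. HB_2(8) = 2^(2 + 1). Bump = 81. G_1 = 80.
G_1 = 80. HB_3(80) = 2·3^3 + 2·3^2 + 2·3 + 2. Bump = 554. G_2 = 553.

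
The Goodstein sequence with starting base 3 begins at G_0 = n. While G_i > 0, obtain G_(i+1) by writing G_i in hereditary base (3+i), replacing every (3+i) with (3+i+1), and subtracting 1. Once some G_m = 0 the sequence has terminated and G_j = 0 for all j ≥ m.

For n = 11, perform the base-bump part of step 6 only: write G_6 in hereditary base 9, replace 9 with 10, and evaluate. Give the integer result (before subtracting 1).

[0] 11 ≡ 3^2 + 2 (base 3). Lift 4: 18. −1: 17.
[1] 17 ≡ 4^2 + 1 (base 4). Lift 5: 26. −1: 25.
[2] 25 ≡ 5^2 (base 5). Lift 6: 36. −1: 35.
[3] 35 ≡ 5·6 + 5 (base 6). Lift 7: 40. −1: 39.
[4] 39 ≡ 5·7 + 4 (base 7). Lift 8: 44. −1: 43.
[5] 43 ≡ 5·8 + 3 (base 8). Lift 9: 48. −1: 47.

52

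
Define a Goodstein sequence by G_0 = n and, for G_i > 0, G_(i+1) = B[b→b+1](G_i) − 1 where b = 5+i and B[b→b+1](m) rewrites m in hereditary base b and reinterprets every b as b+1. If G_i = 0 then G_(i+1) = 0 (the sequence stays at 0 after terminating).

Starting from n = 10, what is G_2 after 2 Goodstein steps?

[0] 10 ≡ 2·5 (base 5). Lift 6: 12. −1: 11.
[1] 11 ≡ 6 + 5 (base 6). Lift 7: 12. −1: 11.

11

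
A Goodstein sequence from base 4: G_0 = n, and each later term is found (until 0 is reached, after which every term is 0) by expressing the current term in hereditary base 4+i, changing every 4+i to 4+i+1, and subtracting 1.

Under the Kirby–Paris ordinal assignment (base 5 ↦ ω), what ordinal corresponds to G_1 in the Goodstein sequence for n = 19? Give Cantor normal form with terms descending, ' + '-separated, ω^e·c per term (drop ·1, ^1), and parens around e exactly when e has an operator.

ω^2 + 2

19 —HB4→ 4^2 + 3 —bump→ 5^2 + 3 = 28 —(−1)→ 27
27 —HB5→ 5^2 + 2 —bump→ 6^2 + 2 = 38 —(−1)→ 37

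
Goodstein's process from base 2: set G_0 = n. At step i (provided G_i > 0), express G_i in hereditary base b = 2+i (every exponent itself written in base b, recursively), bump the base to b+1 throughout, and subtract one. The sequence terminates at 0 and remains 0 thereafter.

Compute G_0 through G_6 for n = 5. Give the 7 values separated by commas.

5, 27, 255, 467, 775, 1197, 1751

G_0 = 5. HB_2(5) = 2^2 + 1. Bump = 28. G_1 = 27.
G_1 = 27. HB_3(27) = 3^3. Bump = 256. G_2 = 255.
G_2 = 255. HB_4(255) = 3·4^3 + 3·4^2 + 3·4 + 3. Bump = 468. G_3 = 467.
G_3 = 467. HB_5(467) = 3·5^3 + 3·5^2 + 3·5 + 2. Bump = 776. G_4 = 775.
G_4 = 775. HB_6(775) = 3·6^3 + 3·6^2 + 3·6 + 1. Bump = 1198. G_5 = 1197.
G_5 = 1197. HB_7(1197) = 3·7^3 + 3·7^2 + 3·7. Bump = 1752. G_6 = 1751.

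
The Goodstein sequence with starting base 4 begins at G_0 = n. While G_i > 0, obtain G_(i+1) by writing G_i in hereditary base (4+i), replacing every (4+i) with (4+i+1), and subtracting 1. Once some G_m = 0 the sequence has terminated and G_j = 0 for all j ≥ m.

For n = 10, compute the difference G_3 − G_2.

base 4: 10 = 2·4 + 2; at 5: 2·5 + 2 = 12; next = 11
base 5: 11 = 2·5 + 1; at 6: 2·6 + 1 = 13; next = 12
base 6: 12 = 2·6; at 7: 2·7 = 14; next = 13

1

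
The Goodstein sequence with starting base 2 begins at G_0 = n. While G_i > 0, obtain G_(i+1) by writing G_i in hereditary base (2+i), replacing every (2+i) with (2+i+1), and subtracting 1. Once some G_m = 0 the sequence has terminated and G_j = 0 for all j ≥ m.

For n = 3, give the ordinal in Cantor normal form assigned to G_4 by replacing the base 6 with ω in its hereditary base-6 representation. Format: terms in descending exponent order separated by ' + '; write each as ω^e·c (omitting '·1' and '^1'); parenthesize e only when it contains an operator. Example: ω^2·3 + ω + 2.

1

G_0=3  [base 2] 2 + 1  →[2↦3]→  3 + 1 = 4  −1 ⇒ G_1=3
G_1=3  [base 3] 3  →[3↦4]→  4 = 4  −1 ⇒ G_2=3
G_2=3  [base 4] 3  →[4↦5]→  3 = 3  −1 ⇒ G_3=2
G_3=2  [base 5] 2  →[5↦6]→  2 = 2  −1 ⇒ G_4=1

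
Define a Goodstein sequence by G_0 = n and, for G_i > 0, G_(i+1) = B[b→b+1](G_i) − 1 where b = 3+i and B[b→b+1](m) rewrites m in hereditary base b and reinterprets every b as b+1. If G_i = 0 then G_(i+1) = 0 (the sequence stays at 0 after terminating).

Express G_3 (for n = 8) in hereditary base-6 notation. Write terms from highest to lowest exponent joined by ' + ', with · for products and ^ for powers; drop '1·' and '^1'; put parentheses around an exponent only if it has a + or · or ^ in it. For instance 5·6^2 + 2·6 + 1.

6 + 5

8 —HB3→ 2·3 + 2 —bump→ 2·4 + 2 = 10 —(−1)→ 9
9 —HB4→ 2·4 + 1 —bump→ 2·5 + 1 = 11 —(−1)→ 10
10 —HB5→ 2·5 —bump→ 2·6 = 12 —(−1)→ 11
11 —HB6→ 6 + 5 —bump→ 7 + 5 = 12 —(−1)→ 11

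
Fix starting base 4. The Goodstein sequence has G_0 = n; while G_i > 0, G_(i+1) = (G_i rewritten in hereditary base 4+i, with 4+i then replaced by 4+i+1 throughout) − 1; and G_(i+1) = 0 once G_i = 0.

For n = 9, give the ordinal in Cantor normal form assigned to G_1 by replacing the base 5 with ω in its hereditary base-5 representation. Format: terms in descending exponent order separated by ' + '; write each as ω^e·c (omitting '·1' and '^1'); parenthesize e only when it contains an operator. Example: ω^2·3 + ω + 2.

step 0: 9 = 2·4 + 1; sub 5 for 4: 2·5 + 1; = 11; G_1 = 11−1 = 10
step 1: 10 = 2·5; sub 6 for 5: 2·6; = 12; G_2 = 12−1 = 11

ω·2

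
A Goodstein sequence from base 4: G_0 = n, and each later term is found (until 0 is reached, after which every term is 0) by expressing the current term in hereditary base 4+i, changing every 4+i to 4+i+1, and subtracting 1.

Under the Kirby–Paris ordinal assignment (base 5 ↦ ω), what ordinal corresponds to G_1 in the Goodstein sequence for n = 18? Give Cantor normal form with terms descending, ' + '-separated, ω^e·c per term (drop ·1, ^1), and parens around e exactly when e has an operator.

18 —HB4→ 4^2 + 2 —bump→ 5^2 + 2 = 27 —(−1)→ 26
26 —HB5→ 5^2 + 1 —bump→ 6^2 + 1 = 37 —(−1)→ 36

ω^2 + 1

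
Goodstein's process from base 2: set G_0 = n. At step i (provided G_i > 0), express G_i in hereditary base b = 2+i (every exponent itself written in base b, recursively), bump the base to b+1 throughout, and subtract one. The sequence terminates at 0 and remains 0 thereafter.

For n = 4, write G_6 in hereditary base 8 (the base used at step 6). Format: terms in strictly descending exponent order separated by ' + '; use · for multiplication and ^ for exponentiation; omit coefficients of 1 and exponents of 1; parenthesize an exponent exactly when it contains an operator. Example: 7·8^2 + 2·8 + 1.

2·8^2 + 8 + 3

base 2: 4 = 2^2; at 3: 3^3 = 27; next = 26
base 3: 26 = 2·3^2 + 2·3 + 2; at 4: 2·4^2 + 2·4 + 2 = 42; next = 41
base 4: 41 = 2·4^2 + 2·4 + 1; at 5: 2·5^2 + 2·5 + 1 = 61; next = 60
base 5: 60 = 2·5^2 + 2·5; at 6: 2·6^2 + 2·6 = 84; next = 83
base 6: 83 = 2·6^2 + 6 + 5; at 7: 2·7^2 + 7 + 5 = 110; next = 109
base 7: 109 = 2·7^2 + 7 + 4; at 8: 2·8^2 + 8 + 4 = 140; next = 139
base 8: 139 = 2·8^2 + 8 + 3; at 9: 2·9^2 + 9 + 3 = 174; next = 173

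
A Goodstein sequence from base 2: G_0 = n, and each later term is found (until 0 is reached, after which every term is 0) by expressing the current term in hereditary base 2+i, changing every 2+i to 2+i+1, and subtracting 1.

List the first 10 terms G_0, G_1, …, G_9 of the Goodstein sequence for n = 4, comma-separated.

i=0: 4 = 2^2 (b=2); 2→3: 3^3 = 27; 27−1 = 26
i=1: 26 = 2·3^2 + 2·3 + 2 (b=3); 3→4: 2·4^2 + 2·4 + 2 = 42; 42−1 = 41
i=2: 41 = 2·4^2 + 2·4 + 1 (b=4); 4→5: 2·5^2 + 2·5 + 1 = 61; 61−1 = 60
i=3: 60 = 2·5^2 + 2·5 (b=5); 5→6: 2·6^2 + 2·6 = 84; 84−1 = 83
i=4: 83 = 2·6^2 + 6 + 5 (b=6); 6→7: 2·7^2 + 7 + 5 = 110; 110−1 = 109
i=5: 109 = 2·7^2 + 7 + 4 (b=7); 7→8: 2·8^2 + 8 + 4 = 140; 140−1 = 139
i=6: 139 = 2·8^2 + 8 + 3 (b=8); 8→9: 2·9^2 + 9 + 3 = 174; 174−1 = 173
i=7: 173 = 2·9^2 + 9 + 2 (b=9); 9→10: 2·10^2 + 10 + 2 = 212; 212−1 = 211
i=8: 211 = 2·10^2 + 10 + 1 (b=10); 10→11: 2·11^2 + 11 + 1 = 254; 254−1 = 253

4, 26, 41, 60, 83, 109, 139, 173, 211, 253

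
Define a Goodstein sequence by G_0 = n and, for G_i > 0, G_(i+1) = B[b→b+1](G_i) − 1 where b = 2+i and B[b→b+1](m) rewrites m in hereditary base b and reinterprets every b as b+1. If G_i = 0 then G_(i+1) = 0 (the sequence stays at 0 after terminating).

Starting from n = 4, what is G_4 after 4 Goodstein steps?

83

(0) 4|_2 = 2^2 ↦ 3^3|_3 = 27 ⇒ 26
(1) 26|_3 = 2·3^2 + 2·3 + 2 ↦ 2·4^2 + 2·4 + 2|_4 = 42 ⇒ 41
(2) 41|_4 = 2·4^2 + 2·4 + 1 ↦ 2·5^2 + 2·5 + 1|_5 = 61 ⇒ 60
(3) 60|_5 = 2·5^2 + 2·5 ↦ 2·6^2 + 2·6|_6 = 84 ⇒ 83
(4) 83|_6 = 2·6^2 + 6 + 5 ↦ 2·7^2 + 7 + 5|_7 = 110 ⇒ 109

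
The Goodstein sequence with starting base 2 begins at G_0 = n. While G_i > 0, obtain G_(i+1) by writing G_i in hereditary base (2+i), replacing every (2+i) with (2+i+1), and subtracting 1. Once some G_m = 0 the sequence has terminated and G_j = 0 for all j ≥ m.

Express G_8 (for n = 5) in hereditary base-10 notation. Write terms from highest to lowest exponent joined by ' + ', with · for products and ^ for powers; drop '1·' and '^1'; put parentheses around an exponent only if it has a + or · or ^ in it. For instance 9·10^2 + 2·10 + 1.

3·10^3 + 3·10^2 + 2·10 + 5

G_0=5  [base 2] 2^2 + 1  →[2↦3]→  3^3 + 1 = 28  −1 ⇒ G_1=27
G_1=27  [base 3] 3^3  →[3↦4]→  4^4 = 256  −1 ⇒ G_2=255
G_2=255  [base 4] 3·4^3 + 3·4^2 + 3·4 + 3  →[4↦5]→  3·5^3 + 3·5^2 + 3·5 + 3 = 468  −1 ⇒ G_3=467
G_3=467  [base 5] 3·5^3 + 3·5^2 + 3·5 + 2  →[5↦6]→  3·6^3 + 3·6^2 + 3·6 + 2 = 776  −1 ⇒ G_4=775
G_4=775  [base 6] 3·6^3 + 3·6^2 + 3·6 + 1  →[6↦7]→  3·7^3 + 3·7^2 + 3·7 + 1 = 1198  −1 ⇒ G_5=1197
G_5=1197  [base 7] 3·7^3 + 3·7^2 + 3·7  →[7↦8]→  3·8^3 + 3·8^2 + 3·8 = 1752  −1 ⇒ G_6=1751
G_6=1751  [base 8] 3·8^3 + 3·8^2 + 2·8 + 7  →[8↦9]→  3·9^3 + 3·9^2 + 2·9 + 7 = 2455  −1 ⇒ G_7=2454
G_7=2454  [base 9] 3·9^3 + 3·9^2 + 2·9 + 6  →[9↦10]→  3·10^3 + 3·10^2 + 2·10 + 6 = 3326  −1 ⇒ G_8=3325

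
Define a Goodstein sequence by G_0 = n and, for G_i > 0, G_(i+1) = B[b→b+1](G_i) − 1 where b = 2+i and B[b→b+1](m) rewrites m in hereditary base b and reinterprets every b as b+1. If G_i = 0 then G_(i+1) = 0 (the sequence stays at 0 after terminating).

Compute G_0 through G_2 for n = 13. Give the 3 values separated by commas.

(0) 13|_2 = 2^(2 + 1) + 2^2 + 1 ↦ 3^(3 + 1) + 3^3 + 1|_3 = 109 ⇒ 108
(1) 108|_3 = 3^(3 + 1) + 3^3 ↦ 4^(4 + 1) + 4^4|_4 = 1280 ⇒ 1279

13, 108, 1279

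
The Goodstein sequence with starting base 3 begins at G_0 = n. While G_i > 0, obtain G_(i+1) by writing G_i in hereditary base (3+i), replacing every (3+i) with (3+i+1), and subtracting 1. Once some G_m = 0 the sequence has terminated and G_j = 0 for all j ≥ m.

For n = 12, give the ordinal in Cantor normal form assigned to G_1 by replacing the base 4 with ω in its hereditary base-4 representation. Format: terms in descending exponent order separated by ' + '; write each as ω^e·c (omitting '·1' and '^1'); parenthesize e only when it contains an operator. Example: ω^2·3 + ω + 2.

(0) 12|_3 = 3^2 + 3 ↦ 4^2 + 4|_4 = 20 ⇒ 19
(1) 19|_4 = 4^2 + 3 ↦ 5^2 + 3|_5 = 28 ⇒ 27

ω^2 + 3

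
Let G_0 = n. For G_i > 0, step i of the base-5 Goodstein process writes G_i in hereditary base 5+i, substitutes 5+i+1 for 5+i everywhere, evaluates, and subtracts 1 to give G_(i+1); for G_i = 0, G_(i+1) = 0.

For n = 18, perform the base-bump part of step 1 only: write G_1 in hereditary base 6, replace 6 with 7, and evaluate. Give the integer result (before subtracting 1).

base 5: 18 = 3·5 + 3; at 6: 3·6 + 3 = 21; next = 20
base 6: 20 = 3·6 + 2; at 7: 3·7 + 2 = 23; next = 22

23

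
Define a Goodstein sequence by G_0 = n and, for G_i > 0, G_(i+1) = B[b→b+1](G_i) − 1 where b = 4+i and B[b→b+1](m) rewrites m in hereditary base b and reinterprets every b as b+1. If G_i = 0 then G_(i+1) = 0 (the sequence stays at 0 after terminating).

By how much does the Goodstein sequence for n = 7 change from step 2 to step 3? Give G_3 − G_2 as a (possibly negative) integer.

7 —HB4→ 4 + 3 —bump→ 5 + 3 = 8 —(−1)→ 7
7 —HB5→ 5 + 2 —bump→ 6 + 2 = 8 —(−1)→ 7
7 —HB6→ 6 + 1 —bump→ 7 + 1 = 8 —(−1)→ 7

0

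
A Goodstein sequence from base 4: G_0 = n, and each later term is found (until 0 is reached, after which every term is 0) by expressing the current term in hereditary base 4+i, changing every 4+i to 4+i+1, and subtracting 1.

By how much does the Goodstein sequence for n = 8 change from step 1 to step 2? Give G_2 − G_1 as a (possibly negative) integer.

i=0: 8 = 2·4 (b=4); 4→5: 2·5 = 10; 10−1 = 9
i=1: 9 = 5 + 4 (b=5); 5→6: 6 + 4 = 10; 10−1 = 9

0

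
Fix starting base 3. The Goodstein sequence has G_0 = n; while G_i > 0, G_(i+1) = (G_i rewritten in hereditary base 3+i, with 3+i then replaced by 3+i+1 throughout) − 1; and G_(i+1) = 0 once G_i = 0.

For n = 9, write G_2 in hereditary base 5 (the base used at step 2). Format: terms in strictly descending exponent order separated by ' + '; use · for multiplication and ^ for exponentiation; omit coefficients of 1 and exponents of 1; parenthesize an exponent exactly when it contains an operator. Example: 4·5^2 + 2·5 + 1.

base 3: 9 = 3^2; at 4: 4^2 = 16; next = 15
base 4: 15 = 3·4 + 3; at 5: 3·5 + 3 = 18; next = 17
base 5: 17 = 3·5 + 2; at 6: 3·6 + 2 = 20; next = 19

3·5 + 2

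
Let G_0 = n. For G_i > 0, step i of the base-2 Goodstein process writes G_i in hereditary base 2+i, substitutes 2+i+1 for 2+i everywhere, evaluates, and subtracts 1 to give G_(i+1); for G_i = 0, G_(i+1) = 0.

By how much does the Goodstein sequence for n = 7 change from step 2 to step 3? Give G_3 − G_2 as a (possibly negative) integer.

7 —HB2→ 2^2 + 2 + 1 —bump→ 3^3 + 3 + 1 = 31 —(−1)→ 30
30 —HB3→ 3^3 + 3 —bump→ 4^4 + 4 = 260 —(−1)→ 259
259 —HB4→ 4^4 + 3 —bump→ 5^5 + 3 = 3128 —(−1)→ 3127

2868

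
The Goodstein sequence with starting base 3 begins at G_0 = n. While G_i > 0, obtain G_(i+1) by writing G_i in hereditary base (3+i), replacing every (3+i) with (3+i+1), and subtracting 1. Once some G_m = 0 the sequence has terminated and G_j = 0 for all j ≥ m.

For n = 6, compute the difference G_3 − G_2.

0

G_0=6  [base 3] 2·3  →[3↦4]→  2·4 = 8  −1 ⇒ G_1=7
G_1=7  [base 4] 4 + 3  →[4↦5]→  5 + 3 = 8  −1 ⇒ G_2=7
G_2=7  [base 5] 5 + 2  →[5↦6]→  6 + 2 = 8  −1 ⇒ G_3=7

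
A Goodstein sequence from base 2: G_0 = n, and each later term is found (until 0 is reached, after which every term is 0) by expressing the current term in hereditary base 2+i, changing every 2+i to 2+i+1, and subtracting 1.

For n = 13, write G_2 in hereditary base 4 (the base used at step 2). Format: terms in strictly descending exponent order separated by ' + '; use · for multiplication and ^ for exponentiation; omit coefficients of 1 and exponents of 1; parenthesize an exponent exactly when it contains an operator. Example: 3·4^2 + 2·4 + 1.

step 0: 13 = 2^(2 + 1) + 2^2 + 1; sub 3 for 2: 3^(3 + 1) + 3^3 + 1; = 109; G_1 = 109−1 = 108
step 1: 108 = 3^(3 + 1) + 3^3; sub 4 for 3: 4^(4 + 1) + 4^4; = 1280; G_2 = 1280−1 = 1279
step 2: 1279 = 4^(4 + 1) + 3·4^3 + 3·4^2 + 3·4 + 3; sub 5 for 4: 5^(5 + 1) + 3·5^3 + 3·5^2 + 3·5 + 3; = 16093; G_3 = 16093−1 = 16092

4^(4 + 1) + 3·4^3 + 3·4^2 + 3·4 + 3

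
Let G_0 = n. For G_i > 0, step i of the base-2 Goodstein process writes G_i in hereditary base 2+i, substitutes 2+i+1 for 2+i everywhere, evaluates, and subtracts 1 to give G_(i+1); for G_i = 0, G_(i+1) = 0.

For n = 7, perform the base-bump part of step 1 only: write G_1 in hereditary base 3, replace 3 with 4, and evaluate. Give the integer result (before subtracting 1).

260

G_0 = 7. HB_2(7) = 2^2 + 2 + 1. Bump = 31. G_1 = 30.
G_1 = 30. HB_3(30) = 3^3 + 3. Bump = 260. G_2 = 259.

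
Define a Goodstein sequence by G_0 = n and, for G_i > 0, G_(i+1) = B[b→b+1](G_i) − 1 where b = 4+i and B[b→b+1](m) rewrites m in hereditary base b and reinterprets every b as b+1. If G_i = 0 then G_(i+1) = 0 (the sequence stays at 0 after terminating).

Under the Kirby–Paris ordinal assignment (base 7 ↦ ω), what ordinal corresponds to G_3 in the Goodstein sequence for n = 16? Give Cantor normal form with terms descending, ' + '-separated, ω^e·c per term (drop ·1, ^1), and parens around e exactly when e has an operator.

16 —HB4→ 4^2 —bump→ 5^2 = 25 —(−1)→ 24
24 —HB5→ 4·5 + 4 —bump→ 4·6 + 4 = 28 —(−1)→ 27
27 —HB6→ 4·6 + 3 —bump→ 4·7 + 3 = 31 —(−1)→ 30

ω·4 + 2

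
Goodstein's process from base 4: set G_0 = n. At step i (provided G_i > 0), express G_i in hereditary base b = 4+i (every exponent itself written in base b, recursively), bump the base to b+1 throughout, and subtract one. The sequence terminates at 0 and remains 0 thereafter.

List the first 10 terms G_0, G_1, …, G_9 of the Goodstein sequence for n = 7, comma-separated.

G_0=7  [base 4] 4 + 3  →[4↦5]→  5 + 3 = 8  −1 ⇒ G_1=7
G_1=7  [base 5] 5 + 2  →[5↦6]→  6 + 2 = 8  −1 ⇒ G_2=7
G_2=7  [base 6] 6 + 1  →[6↦7]→  7 + 1 = 8  −1 ⇒ G_3=7
G_3=7  [base 7] 7  →[7↦8]→  8 = 8  −1 ⇒ G_4=7
G_4=7  [base 8] 7  →[8↦9]→  7 = 7  −1 ⇒ G_5=6
G_5=6  [base 9] 6  →[9↦10]→  6 = 6  −1 ⇒ G_6=5
G_6=5  [base 10] 5  →[10↦11]→  5 = 5  −1 ⇒ G_7=4
G_7=4  [base 11] 4  →[11↦12]→  4 = 4  −1 ⇒ G_8=3
G_8=3  [base 12] 3  →[12↦13]→  3 = 3  −1 ⇒ G_9=2

7, 7, 7, 7, 7, 6, 5, 4, 3, 2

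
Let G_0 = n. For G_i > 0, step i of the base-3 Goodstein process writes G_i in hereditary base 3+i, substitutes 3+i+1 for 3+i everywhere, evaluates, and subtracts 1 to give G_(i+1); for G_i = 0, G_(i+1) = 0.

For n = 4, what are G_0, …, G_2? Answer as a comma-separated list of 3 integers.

[0] 4 ≡ 3 + 1 (base 3). Lift 4: 5. −1: 4.
[1] 4 ≡ 4 (base 4). Lift 5: 5. −1: 4.

4, 4, 4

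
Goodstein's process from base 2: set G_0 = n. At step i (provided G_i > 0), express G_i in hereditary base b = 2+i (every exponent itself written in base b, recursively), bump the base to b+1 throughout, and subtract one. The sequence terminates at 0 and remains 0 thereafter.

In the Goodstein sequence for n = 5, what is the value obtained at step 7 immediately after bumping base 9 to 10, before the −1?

[0] 5 ≡ 2^2 + 1 (base 2). Lift 3: 28. −1: 27.
[1] 27 ≡ 3^3 (base 3). Lift 4: 256. −1: 255.
[2] 255 ≡ 3·4^3 + 3·4^2 + 3·4 + 3 (base 4). Lift 5: 468. −1: 467.
[3] 467 ≡ 3·5^3 + 3·5^2 + 3·5 + 2 (base 5). Lift 6: 776. −1: 775.
[4] 775 ≡ 3·6^3 + 3·6^2 + 3·6 + 1 (base 6). Lift 7: 1198. −1: 1197.
[5] 1197 ≡ 3·7^3 + 3·7^2 + 3·7 (base 7). Lift 8: 1752. −1: 1751.
[6] 1751 ≡ 3·8^3 + 3·8^2 + 2·8 + 7 (base 8). Lift 9: 2455. −1: 2454.
[7] 2454 ≡ 3·9^3 + 3·9^2 + 2·9 + 6 (base 9). Lift 10: 3326. −1: 3325.

3326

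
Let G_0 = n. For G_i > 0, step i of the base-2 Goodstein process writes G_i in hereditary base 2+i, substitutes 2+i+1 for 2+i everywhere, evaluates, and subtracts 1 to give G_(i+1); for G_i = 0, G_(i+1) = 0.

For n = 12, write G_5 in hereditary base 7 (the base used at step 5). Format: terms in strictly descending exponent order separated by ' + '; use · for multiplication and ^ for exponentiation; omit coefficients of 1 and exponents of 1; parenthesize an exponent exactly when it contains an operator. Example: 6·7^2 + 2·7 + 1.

G_0=12  [base 2] 2^(2 + 1) + 2^2  →[2↦3]→  3^(3 + 1) + 3^3 = 108  −1 ⇒ G_1=107
G_1=107  [base 3] 3^(3 + 1) + 2·3^2 + 2·3 + 2  →[3↦4]→  4^(4 + 1) + 2·4^2 + 2·4 + 2 = 1066  −1 ⇒ G_2=1065
G_2=1065  [base 4] 4^(4 + 1) + 2·4^2 + 2·4 + 1  →[4↦5]→  5^(5 + 1) + 2·5^2 + 2·5 + 1 = 15686  −1 ⇒ G_3=15685
G_3=15685  [base 5] 5^(5 + 1) + 2·5^2 + 2·5  →[5↦6]→  6^(6 + 1) + 2·6^2 + 2·6 = 280020  −1 ⇒ G_4=280019
G_4=280019  [base 6] 6^(6 + 1) + 2·6^2 + 6 + 5  →[6↦7]→  7^(7 + 1) + 2·7^2 + 7 + 5 = 5764911  −1 ⇒ G_5=5764910

7^(7 + 1) + 2·7^2 + 7 + 4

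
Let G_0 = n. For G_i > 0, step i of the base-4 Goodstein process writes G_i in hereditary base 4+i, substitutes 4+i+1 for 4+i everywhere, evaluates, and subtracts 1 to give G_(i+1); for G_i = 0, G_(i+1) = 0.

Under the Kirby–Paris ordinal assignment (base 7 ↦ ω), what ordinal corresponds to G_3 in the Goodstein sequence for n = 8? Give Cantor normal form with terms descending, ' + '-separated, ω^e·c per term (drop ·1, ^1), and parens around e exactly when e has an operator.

8 —HB4→ 2·4 —bump→ 2·5 = 10 —(−1)→ 9
9 —HB5→ 5 + 4 —bump→ 6 + 4 = 10 —(−1)→ 9
9 —HB6→ 6 + 3 —bump→ 7 + 3 = 10 —(−1)→ 9

ω + 2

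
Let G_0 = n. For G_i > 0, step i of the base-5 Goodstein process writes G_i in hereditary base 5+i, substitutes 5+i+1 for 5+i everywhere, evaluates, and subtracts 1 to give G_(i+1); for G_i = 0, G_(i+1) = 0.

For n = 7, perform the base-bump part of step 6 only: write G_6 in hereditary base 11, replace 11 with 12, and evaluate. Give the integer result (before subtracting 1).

(0) 7|_5 = 5 + 2 ↦ 6 + 2|_6 = 8 ⇒ 7
(1) 7|_6 = 6 + 1 ↦ 7 + 1|_7 = 8 ⇒ 7
(2) 7|_7 = 7 ↦ 8|_8 = 8 ⇒ 7
(3) 7|_8 = 7 ↦ 7|_9 = 7 ⇒ 6
(4) 6|_9 = 6 ↦ 6|_10 = 6 ⇒ 5
(5) 5|_10 = 5 ↦ 5|_11 = 5 ⇒ 4
(6) 4|_11 = 4 ↦ 4|_12 = 4 ⇒ 3

4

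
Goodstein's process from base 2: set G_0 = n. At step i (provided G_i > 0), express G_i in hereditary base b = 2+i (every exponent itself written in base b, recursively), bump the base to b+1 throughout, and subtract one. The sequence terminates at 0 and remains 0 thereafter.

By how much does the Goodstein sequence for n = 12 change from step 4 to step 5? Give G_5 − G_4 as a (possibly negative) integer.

5484891

(0) 12|_2 = 2^(2 + 1) + 2^2 ↦ 3^(3 + 1) + 3^3|_3 = 108 ⇒ 107
(1) 107|_3 = 3^(3 + 1) + 2·3^2 + 2·3 + 2 ↦ 4^(4 + 1) + 2·4^2 + 2·4 + 2|_4 = 1066 ⇒ 1065
(2) 1065|_4 = 4^(4 + 1) + 2·4^2 + 2·4 + 1 ↦ 5^(5 + 1) + 2·5^2 + 2·5 + 1|_5 = 15686 ⇒ 15685
(3) 15685|_5 = 5^(5 + 1) + 2·5^2 + 2·5 ↦ 6^(6 + 1) + 2·6^2 + 2·6|_6 = 280020 ⇒ 280019
(4) 280019|_6 = 6^(6 + 1) + 2·6^2 + 6 + 5 ↦ 7^(7 + 1) + 2·7^2 + 7 + 5|_7 = 5764911 ⇒ 5764910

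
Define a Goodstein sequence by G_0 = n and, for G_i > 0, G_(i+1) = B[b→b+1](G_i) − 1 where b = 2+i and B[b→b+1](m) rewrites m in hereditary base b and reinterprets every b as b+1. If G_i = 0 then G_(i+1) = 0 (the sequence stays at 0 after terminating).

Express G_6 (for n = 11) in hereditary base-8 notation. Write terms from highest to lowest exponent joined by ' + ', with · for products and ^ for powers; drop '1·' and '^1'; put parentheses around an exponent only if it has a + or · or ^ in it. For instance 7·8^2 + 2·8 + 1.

7·8^8 + 7·8^7 + 7·8^6 + 7·8^5 + 7·8^4 + 7·8^3 + 7·8^2 + 7·8 + 7

base 2: 11 = 2^(2 + 1) + 2 + 1; at 3: 3^(3 + 1) + 3 + 1 = 85; next = 84
base 3: 84 = 3^(3 + 1) + 3; at 4: 4^(4 + 1) + 4 = 1028; next = 1027
base 4: 1027 = 4^(4 + 1) + 3; at 5: 5^(5 + 1) + 3 = 15628; next = 15627
base 5: 15627 = 5^(5 + 1) + 2; at 6: 6^(6 + 1) + 2 = 279938; next = 279937
base 6: 279937 = 6^(6 + 1) + 1; at 7: 7^(7 + 1) + 1 = 5764802; next = 5764801
base 7: 5764801 = 7^(7 + 1); at 8: 8^(8 + 1) = 134217728; next = 134217727
base 8: 134217727 = 7·8^8 + 7·8^7 + 7·8^6 + 7·8^5 + 7·8^4 + 7·8^3 + 7·8^2 + 7·8 + 7; at 9: 7·9^9 + 7·9^7 + 7·9^6 + 7·9^5 + 7·9^4 + 7·9^3 + 7·9^2 + 7·9 + 7 = 2749609303; next = 2749609302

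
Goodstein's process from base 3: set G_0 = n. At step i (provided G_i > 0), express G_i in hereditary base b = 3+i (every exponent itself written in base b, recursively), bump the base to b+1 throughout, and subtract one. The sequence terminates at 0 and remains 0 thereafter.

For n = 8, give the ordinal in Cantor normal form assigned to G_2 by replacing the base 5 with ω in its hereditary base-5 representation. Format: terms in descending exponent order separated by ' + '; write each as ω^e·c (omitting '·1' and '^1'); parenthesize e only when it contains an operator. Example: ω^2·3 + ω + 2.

G_0 = 8. HB_3(8) = 2·3 + 2. Bump = 10. G_1 = 9.
G_1 = 9. HB_4(9) = 2·4 + 1. Bump = 11. G_2 = 10.
G_2 = 10. HB_5(10) = 2·5. Bump = 12. G_3 = 11.

ω·2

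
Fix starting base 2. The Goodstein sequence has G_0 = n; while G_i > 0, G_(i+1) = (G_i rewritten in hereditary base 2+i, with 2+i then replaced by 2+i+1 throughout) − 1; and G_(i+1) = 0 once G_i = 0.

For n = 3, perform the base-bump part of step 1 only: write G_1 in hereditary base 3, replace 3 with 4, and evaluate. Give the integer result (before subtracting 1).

4

G_0 = 3. HB_2(3) = 2 + 1. Bump = 4. G_1 = 3.
G_1 = 3. HB_3(3) = 3. Bump = 4. G_2 = 3.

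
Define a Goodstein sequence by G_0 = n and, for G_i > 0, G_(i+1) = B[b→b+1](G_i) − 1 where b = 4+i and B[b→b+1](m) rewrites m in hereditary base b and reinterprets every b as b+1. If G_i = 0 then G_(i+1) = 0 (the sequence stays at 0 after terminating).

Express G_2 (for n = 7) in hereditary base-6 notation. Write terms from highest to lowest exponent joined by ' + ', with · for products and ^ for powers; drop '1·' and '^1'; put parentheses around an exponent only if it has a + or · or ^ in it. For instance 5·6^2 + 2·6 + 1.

6 + 1

(0) 7|_4 = 4 + 3 ↦ 5 + 3|_5 = 8 ⇒ 7
(1) 7|_5 = 5 + 2 ↦ 6 + 2|_6 = 8 ⇒ 7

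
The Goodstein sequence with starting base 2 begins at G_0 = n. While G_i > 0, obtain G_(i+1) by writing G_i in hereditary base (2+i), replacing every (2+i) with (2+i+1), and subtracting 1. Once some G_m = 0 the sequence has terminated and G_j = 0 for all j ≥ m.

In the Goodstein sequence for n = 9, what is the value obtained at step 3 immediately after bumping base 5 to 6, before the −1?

i=0: 9 = 2^(2 + 1) + 1 (b=2); 2→3: 3^(3 + 1) + 1 = 82; 82−1 = 81
i=1: 81 = 3^(3 + 1) (b=3); 3→4: 4^(4 + 1) = 1024; 1024−1 = 1023
i=2: 1023 = 3·4^4 + 3·4^3 + 3·4^2 + 3·4 + 3 (b=4); 4→5: 3·5^5 + 3·5^3 + 3·5^2 + 3·5 + 3 = 9843; 9843−1 = 9842

140744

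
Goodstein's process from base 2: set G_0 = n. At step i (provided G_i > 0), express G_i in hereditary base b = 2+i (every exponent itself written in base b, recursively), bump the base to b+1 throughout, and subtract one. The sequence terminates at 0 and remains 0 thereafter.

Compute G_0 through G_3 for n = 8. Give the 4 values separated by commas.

8, 80, 553, 6310

G_0 = 8. HB_2(8) = 2^(2 + 1). Bump = 81. G_1 = 80.
G_1 = 80. HB_3(80) = 2·3^3 + 2·3^2 + 2·3 + 2. Bump = 554. G_2 = 553.
G_2 = 553. HB_4(553) = 2·4^4 + 2·4^2 + 2·4 + 1. Bump = 6311. G_3 = 6310.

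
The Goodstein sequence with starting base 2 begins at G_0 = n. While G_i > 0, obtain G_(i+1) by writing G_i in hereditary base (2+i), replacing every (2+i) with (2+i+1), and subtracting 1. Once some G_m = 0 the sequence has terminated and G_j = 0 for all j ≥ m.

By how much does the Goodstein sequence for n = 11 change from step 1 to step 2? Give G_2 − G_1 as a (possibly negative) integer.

i=0: 11 = 2^(2 + 1) + 2 + 1 (b=2); 2→3: 3^(3 + 1) + 3 + 1 = 85; 85−1 = 84
i=1: 84 = 3^(3 + 1) + 3 (b=3); 3→4: 4^(4 + 1) + 4 = 1028; 1028−1 = 1027

943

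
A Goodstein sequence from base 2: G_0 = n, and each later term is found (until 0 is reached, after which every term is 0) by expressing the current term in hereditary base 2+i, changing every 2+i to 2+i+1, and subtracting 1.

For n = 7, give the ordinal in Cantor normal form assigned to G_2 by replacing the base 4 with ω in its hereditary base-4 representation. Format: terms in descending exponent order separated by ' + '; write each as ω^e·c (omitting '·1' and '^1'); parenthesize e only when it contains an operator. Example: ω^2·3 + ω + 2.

ω^ω + 3

base 2: 7 = 2^2 + 2 + 1; at 3: 3^3 + 3 + 1 = 31; next = 30
base 3: 30 = 3^3 + 3; at 4: 4^4 + 4 = 260; next = 259
base 4: 259 = 4^4 + 3; at 5: 5^5 + 3 = 3128; next = 3127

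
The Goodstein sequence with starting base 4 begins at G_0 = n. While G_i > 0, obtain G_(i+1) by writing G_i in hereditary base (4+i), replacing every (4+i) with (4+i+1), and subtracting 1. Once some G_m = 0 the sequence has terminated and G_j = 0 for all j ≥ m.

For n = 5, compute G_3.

G_0 = 5. HB_4(5) = 4 + 1. Bump = 6. G_1 = 5.
G_1 = 5. HB_5(5) = 5. Bump = 6. G_2 = 5.
G_2 = 5. HB_6(5) = 5. Bump = 5. G_3 = 4.

4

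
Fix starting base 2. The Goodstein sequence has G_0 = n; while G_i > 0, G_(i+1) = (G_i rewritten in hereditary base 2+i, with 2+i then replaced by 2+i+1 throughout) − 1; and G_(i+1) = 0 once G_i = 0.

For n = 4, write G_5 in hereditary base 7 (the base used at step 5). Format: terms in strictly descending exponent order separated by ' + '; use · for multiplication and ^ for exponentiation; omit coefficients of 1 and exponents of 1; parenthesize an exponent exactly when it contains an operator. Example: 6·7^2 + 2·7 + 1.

2·7^2 + 7 + 4

4 —HB2→ 2^2 —bump→ 3^3 = 27 —(−1)→ 26
26 —HB3→ 2·3^2 + 2·3 + 2 —bump→ 2·4^2 + 2·4 + 2 = 42 —(−1)→ 41
41 —HB4→ 2·4^2 + 2·4 + 1 —bump→ 2·5^2 + 2·5 + 1 = 61 —(−1)→ 60
60 —HB5→ 2·5^2 + 2·5 —bump→ 2·6^2 + 2·6 = 84 —(−1)→ 83
83 —HB6→ 2·6^2 + 6 + 5 —bump→ 2·7^2 + 7 + 5 = 110 —(−1)→ 109
109 —HB7→ 2·7^2 + 7 + 4 —bump→ 2·8^2 + 8 + 4 = 140 —(−1)→ 139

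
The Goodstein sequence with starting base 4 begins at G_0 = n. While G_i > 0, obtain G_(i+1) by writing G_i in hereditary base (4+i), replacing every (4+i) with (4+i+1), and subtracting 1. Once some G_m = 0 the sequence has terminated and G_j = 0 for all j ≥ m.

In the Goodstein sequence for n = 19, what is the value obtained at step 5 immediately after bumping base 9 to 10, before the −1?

76

step 0: 19 = 4^2 + 3; sub 5 for 4: 5^2 + 3; = 28; G_1 = 28−1 = 27
step 1: 27 = 5^2 + 2; sub 6 for 5: 6^2 + 2; = 38; G_2 = 38−1 = 37
step 2: 37 = 6^2 + 1; sub 7 for 6: 7^2 + 1; = 50; G_3 = 50−1 = 49
step 3: 49 = 7^2; sub 8 for 7: 8^2; = 64; G_4 = 64−1 = 63
step 4: 63 = 7·8 + 7; sub 9 for 8: 7·9 + 7; = 70; G_5 = 70−1 = 69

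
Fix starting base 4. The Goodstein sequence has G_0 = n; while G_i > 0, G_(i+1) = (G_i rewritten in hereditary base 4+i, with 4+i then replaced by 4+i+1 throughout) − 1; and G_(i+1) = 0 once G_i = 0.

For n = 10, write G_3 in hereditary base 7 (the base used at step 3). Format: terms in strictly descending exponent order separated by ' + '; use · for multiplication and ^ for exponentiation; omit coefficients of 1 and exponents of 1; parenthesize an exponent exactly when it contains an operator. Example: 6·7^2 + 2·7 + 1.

base 4: 10 = 2·4 + 2; at 5: 2·5 + 2 = 12; next = 11
base 5: 11 = 2·5 + 1; at 6: 2·6 + 1 = 13; next = 12
base 6: 12 = 2·6; at 7: 2·7 = 14; next = 13
base 7: 13 = 7 + 6; at 8: 8 + 6 = 14; next = 13

7 + 6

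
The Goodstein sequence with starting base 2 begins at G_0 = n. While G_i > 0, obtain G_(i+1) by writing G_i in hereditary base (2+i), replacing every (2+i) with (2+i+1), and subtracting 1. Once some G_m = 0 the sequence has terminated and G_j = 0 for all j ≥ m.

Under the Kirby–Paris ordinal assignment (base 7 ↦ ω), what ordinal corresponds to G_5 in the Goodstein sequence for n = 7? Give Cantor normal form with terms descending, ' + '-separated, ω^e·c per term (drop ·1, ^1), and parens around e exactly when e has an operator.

7 —HB2→ 2^2 + 2 + 1 —bump→ 3^3 + 3 + 1 = 31 —(−1)→ 30
30 —HB3→ 3^3 + 3 —bump→ 4^4 + 4 = 260 —(−1)→ 259
259 —HB4→ 4^4 + 3 —bump→ 5^5 + 3 = 3128 —(−1)→ 3127
3127 —HB5→ 5^5 + 2 —bump→ 6^6 + 2 = 46658 —(−1)→ 46657
46657 —HB6→ 6^6 + 1 —bump→ 7^7 + 1 = 823544 —(−1)→ 823543
823543 —HB7→ 7^7 —bump→ 8^8 = 16777216 —(−1)→ 16777215

ω^ω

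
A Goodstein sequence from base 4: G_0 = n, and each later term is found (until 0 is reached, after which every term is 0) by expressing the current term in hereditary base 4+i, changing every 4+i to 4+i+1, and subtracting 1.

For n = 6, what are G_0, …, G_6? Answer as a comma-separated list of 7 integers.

i=0: 6 = 4 + 2 (b=4); 4→5: 5 + 2 = 7; 7−1 = 6
i=1: 6 = 5 + 1 (b=5); 5→6: 6 + 1 = 7; 7−1 = 6
i=2: 6 = 6 (b=6); 6→7: 7 = 7; 7−1 = 6
i=3: 6 = 6 (b=7); 7→8: 6 = 6; 6−1 = 5
i=4: 5 = 5 (b=8); 8→9: 5 = 5; 5−1 = 4
i=5: 4 = 4 (b=9); 9→10: 4 = 4; 4−1 = 3

6, 6, 6, 6, 5, 4, 3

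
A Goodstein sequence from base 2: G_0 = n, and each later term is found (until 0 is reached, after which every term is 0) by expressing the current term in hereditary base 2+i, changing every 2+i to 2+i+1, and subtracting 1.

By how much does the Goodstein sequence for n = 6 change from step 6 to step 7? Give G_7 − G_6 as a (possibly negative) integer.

G_0=6  [base 2] 2^2 + 2  →[2↦3]→  3^3 + 3 = 30  −1 ⇒ G_1=29
G_1=29  [base 3] 3^3 + 2  →[3↦4]→  4^4 + 2 = 258  −1 ⇒ G_2=257
G_2=257  [base 4] 4^4 + 1  →[4↦5]→  5^5 + 1 = 3126  −1 ⇒ G_3=3125
G_3=3125  [base 5] 5^5  →[5↦6]→  6^6 = 46656  −1 ⇒ G_4=46655
G_4=46655  [base 6] 5·6^5 + 5·6^4 + 5·6^3 + 5·6^2 + 5·6 + 5  →[6↦7]→  5·7^5 + 5·7^4 + 5·7^3 + 5·7^2 + 5·7 + 5 = 98040  −1 ⇒ G_5=98039
G_5=98039  [base 7] 5·7^5 + 5·7^4 + 5·7^3 + 5·7^2 + 5·7 + 4  →[7↦8]→  5·8^5 + 5·8^4 + 5·8^3 + 5·8^2 + 5·8 + 4 = 187244  −1 ⇒ G_6=187243
G_6=187243  [base 8] 5·8^5 + 5·8^4 + 5·8^3 + 5·8^2 + 5·8 + 3  →[8↦9]→  5·9^5 + 5·9^4 + 5·9^3 + 5·9^2 + 5·9 + 3 = 332148  −1 ⇒ G_7=332147

144904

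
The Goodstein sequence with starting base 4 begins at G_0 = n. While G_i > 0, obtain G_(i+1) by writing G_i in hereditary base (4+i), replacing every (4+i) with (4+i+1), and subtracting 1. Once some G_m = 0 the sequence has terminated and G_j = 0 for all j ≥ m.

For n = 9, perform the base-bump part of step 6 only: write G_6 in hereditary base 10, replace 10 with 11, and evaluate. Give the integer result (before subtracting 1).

12

[0] 9 ≡ 2·4 + 1 (base 4). Lift 5: 11. −1: 10.
[1] 10 ≡ 2·5 (base 5). Lift 6: 12. −1: 11.
[2] 11 ≡ 6 + 5 (base 6). Lift 7: 12. −1: 11.
[3] 11 ≡ 7 + 4 (base 7). Lift 8: 12. −1: 11.
[4] 11 ≡ 8 + 3 (base 8). Lift 9: 12. −1: 11.
[5] 11 ≡ 9 + 2 (base 9). Lift 10: 12. −1: 11.
[6] 11 ≡ 10 + 1 (base 10). Lift 11: 12. −1: 11.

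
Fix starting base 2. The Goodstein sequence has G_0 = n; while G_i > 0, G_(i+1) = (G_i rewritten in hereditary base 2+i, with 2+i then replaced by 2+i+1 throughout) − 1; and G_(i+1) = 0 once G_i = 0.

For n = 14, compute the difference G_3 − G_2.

base 2: 14 = 2^(2 + 1) + 2^2 + 2; at 3: 3^(3 + 1) + 3^3 + 3 = 111; next = 110
base 3: 110 = 3^(3 + 1) + 3^3 + 2; at 4: 4^(4 + 1) + 4^4 + 2 = 1282; next = 1281
base 4: 1281 = 4^(4 + 1) + 4^4 + 1; at 5: 5^(5 + 1) + 5^5 + 1 = 18751; next = 18750

17469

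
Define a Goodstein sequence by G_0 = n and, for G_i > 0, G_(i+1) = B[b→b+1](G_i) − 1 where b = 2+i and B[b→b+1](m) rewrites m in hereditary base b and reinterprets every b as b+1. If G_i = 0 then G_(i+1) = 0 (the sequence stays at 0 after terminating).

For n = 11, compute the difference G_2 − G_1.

943

[0] 11 ≡ 2^(2 + 1) + 2 + 1 (base 2). Lift 3: 85. −1: 84.
[1] 84 ≡ 3^(3 + 1) + 3 (base 3). Lift 4: 1028. −1: 1027.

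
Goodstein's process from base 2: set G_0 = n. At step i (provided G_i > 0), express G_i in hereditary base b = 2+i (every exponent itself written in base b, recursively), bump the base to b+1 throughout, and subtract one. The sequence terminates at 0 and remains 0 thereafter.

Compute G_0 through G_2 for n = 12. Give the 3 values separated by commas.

step 0: 12 = 2^(2 + 1) + 2^2; sub 3 for 2: 3^(3 + 1) + 3^3; = 108; G_1 = 108−1 = 107
step 1: 107 = 3^(3 + 1) + 2·3^2 + 2·3 + 2; sub 4 for 3: 4^(4 + 1) + 2·4^2 + 2·4 + 2; = 1066; G_2 = 1066−1 = 1065

12, 107, 1065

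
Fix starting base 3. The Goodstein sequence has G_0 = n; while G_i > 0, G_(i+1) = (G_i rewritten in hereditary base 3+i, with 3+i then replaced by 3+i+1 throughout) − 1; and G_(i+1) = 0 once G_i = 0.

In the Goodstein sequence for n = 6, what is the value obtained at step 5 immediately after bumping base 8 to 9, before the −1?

7

G_0=6  [base 3] 2·3  →[3↦4]→  2·4 = 8  −1 ⇒ G_1=7
G_1=7  [base 4] 4 + 3  →[4↦5]→  5 + 3 = 8  −1 ⇒ G_2=7
G_2=7  [base 5] 5 + 2  →[5↦6]→  6 + 2 = 8  −1 ⇒ G_3=7
G_3=7  [base 6] 6 + 1  →[6↦7]→  7 + 1 = 8  −1 ⇒ G_4=7
G_4=7  [base 7] 7  →[7↦8]→  8 = 8  −1 ⇒ G_5=7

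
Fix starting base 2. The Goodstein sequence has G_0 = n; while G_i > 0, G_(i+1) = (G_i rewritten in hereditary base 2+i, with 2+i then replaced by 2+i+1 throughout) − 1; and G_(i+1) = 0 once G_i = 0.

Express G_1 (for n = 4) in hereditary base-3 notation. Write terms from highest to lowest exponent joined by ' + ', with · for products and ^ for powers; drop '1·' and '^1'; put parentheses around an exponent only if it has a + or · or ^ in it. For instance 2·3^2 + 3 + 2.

G_0 = 4. HB_2(4) = 2^2. Bump = 27. G_1 = 26.
G_1 = 26. HB_3(26) = 2·3^2 + 2·3 + 2. Bump = 42. G_2 = 41.

2·3^2 + 2·3 + 2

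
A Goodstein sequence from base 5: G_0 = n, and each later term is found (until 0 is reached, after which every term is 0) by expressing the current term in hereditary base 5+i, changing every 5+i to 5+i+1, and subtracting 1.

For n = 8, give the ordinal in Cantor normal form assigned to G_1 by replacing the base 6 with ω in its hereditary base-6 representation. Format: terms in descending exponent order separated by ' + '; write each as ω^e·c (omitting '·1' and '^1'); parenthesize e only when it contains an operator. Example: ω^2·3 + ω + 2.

ω + 2

(0) 8|_5 = 5 + 3 ↦ 6 + 3|_6 = 9 ⇒ 8
(1) 8|_6 = 6 + 2 ↦ 7 + 2|_7 = 9 ⇒ 8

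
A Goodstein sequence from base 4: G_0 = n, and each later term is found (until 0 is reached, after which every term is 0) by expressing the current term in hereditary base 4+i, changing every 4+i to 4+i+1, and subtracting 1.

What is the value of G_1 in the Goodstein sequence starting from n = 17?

i=0: 17 = 4^2 + 1 (b=4); 4→5: 5^2 + 1 = 26; 26−1 = 25
i=1: 25 = 5^2 (b=5); 5→6: 6^2 = 36; 36−1 = 35

25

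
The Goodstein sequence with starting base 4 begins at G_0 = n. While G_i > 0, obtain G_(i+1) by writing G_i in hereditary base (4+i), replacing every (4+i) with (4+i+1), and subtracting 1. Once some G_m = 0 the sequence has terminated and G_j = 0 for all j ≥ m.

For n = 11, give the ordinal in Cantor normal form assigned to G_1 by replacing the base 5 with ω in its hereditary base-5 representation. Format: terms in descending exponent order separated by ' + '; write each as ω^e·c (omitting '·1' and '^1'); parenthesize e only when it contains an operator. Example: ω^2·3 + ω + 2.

11 —HB4→ 2·4 + 3 —bump→ 2·5 + 3 = 13 —(−1)→ 12
12 —HB5→ 2·5 + 2 —bump→ 2·6 + 2 = 14 —(−1)→ 13

ω·2 + 2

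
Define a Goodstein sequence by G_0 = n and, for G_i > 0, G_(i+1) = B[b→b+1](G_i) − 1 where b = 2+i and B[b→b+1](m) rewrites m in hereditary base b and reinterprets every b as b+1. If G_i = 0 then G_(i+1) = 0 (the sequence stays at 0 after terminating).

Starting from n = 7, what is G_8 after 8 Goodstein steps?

77777775

[0] 7 ≡ 2^2 + 2 + 1 (base 2). Lift 3: 31. −1: 30.
[1] 30 ≡ 3^3 + 3 (base 3). Lift 4: 260. −1: 259.
[2] 259 ≡ 4^4 + 3 (base 4). Lift 5: 3128. −1: 3127.
[3] 3127 ≡ 5^5 + 2 (base 5). Lift 6: 46658. −1: 46657.
[4] 46657 ≡ 6^6 + 1 (base 6). Lift 7: 823544. −1: 823543.
[5] 823543 ≡ 7^7 (base 7). Lift 8: 16777216. −1: 16777215.
[6] 16777215 ≡ 7·8^7 + 7·8^6 + 7·8^5 + 7·8^4 + 7·8^3 + 7·8^2 + 7·8 + 7 (base 8). Lift 9: 37665880. −1: 37665879.
[7] 37665879 ≡ 7·9^7 + 7·9^6 + 7·9^5 + 7·9^4 + 7·9^3 + 7·9^2 + 7·9 + 6 (base 9). Lift 10: 77777776. −1: 77777775.
[8] 77777775 ≡ 7·10^7 + 7·10^6 + 7·10^5 + 7·10^4 + 7·10^3 + 7·10^2 + 7·10 + 5 (base 10). Lift 11: 150051214. −1: 150051213.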